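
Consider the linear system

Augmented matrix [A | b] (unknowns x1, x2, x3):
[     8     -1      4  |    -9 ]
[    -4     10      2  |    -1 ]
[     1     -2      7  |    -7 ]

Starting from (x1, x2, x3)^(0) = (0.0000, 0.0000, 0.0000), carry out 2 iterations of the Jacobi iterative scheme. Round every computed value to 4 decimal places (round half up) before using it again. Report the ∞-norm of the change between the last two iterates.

0.4875

Iteration 1:
  x1 = (-9 - (-1)·0.0000 - (4)·0.0000) / (8) = -1.1250
  x2 = (-1 - (-4)·0.0000 - (2)·0.0000) / (10) = -0.1000
  x3 = (-7 - (1)·0.0000 - (-2)·0.0000) / (7) = -1.0000
Iteration 2:
  x1 = (-9 - (-1)·-0.1000 - (4)·-1.0000) / (8) = -0.6375
  x2 = (-1 - (-4)·-1.1250 - (2)·-1.0000) / (10) = -0.3500
  x3 = (-7 - (1)·-1.1250 - (-2)·-0.1000) / (7) = -0.8679
Change: (0.4875, -0.2500, 0.1321) → max |·| = 0.4875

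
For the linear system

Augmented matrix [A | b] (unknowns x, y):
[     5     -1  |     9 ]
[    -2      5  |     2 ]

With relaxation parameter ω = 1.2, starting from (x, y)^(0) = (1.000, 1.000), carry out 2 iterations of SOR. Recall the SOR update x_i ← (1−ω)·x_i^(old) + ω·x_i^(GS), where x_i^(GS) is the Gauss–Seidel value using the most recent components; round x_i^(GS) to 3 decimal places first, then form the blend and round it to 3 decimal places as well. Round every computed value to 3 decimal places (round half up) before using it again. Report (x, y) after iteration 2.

(2.040, 1.192)

Iteration 1:
  x: GS value = (9 - (-1)·1.000) / (5) = 2.000;  x ← (1−ω)·1.000 + ω·2.000 = 2.200
  y: GS value = (2 - (-2)·2.200) / (5) = 1.280;  y ← (1−ω)·1.000 + ω·1.280 = 1.336
Iteration 2:
  x: GS value = (9 - (-1)·1.336) / (5) = 2.067;  x ← (1−ω)·2.200 + ω·2.067 = 2.040
  y: GS value = (2 - (-2)·2.040) / (5) = 1.216;  y ← (1−ω)·1.336 + ω·1.216 = 1.192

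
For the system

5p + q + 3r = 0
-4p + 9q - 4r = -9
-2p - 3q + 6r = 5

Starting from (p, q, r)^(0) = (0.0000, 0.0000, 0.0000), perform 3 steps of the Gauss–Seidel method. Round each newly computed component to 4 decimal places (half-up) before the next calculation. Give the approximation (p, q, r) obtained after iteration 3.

(-0.0741, -0.8519, 0.3827)

Iteration 1:
  p = (0 - (1)·0.0000 - (3)·0.0000) / (5) = 0.0000
  q = (-9 - (-4)·0.0000 - (-4)·0.0000) / (9) = -1.0000
  r = (5 - (-2)·0.0000 - (-3)·-1.0000) / (6) = 0.3333
Iteration 2:
  p = (0 - (1)·-1.0000 - (3)·0.3333) / (5) = 0.0000
  q = (-9 - (-4)·0.0000 - (-4)·0.3333) / (9) = -0.8519
  r = (5 - (-2)·0.0000 - (-3)·-0.8519) / (6) = 0.4074
Iteration 3:
  p = (0 - (1)·-0.8519 - (3)·0.4074) / (5) = -0.0741
  q = (-9 - (-4)·-0.0741 - (-4)·0.4074) / (9) = -0.8519
  r = (5 - (-2)·-0.0741 - (-3)·-0.8519) / (6) = 0.3827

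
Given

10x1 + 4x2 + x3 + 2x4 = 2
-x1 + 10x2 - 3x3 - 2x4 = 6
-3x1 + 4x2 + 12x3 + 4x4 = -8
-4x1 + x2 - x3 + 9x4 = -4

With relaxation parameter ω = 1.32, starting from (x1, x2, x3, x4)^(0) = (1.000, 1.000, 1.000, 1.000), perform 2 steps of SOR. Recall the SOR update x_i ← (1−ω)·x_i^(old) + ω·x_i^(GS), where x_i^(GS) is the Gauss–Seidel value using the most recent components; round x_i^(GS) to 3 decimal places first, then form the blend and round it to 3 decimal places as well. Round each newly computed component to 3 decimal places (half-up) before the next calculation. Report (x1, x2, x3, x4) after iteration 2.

Iteration 1:
  x1: GS value = (2 - (4)·1.000 - (1)·1.000 - (2)·1.000) / (10) = -0.500;  x1 ← (1−ω)·1.000 + ω·-0.500 = -0.980
  x2: GS value = (6 - (-1)·-0.980 - (-3)·1.000 - (-2)·1.000) / (10) = 1.002;  x2 ← (1−ω)·1.000 + ω·1.002 = 1.003
  x3: GS value = (-8 - (-3)·-0.980 - (4)·1.003 - (4)·1.000) / (12) = -1.579;  x3 ← (1−ω)·1.000 + ω·-1.579 = -2.404
  x4: GS value = (-4 - (-4)·-0.980 - (1)·1.003 - (-1)·-2.404) / (9) = -1.259;  x4 ← (1−ω)·1.000 + ω·-1.259 = -1.982
Iteration 2:
  x1: GS value = (2 - (4)·1.003 - (1)·-2.404 - (2)·-1.982) / (10) = 0.436;  x1 ← (1−ω)·-0.980 + ω·0.436 = 0.889
  x2: GS value = (6 - (-1)·0.889 - (-3)·-2.404 - (-2)·-1.982) / (10) = -0.429;  x2 ← (1−ω)·1.003 + ω·-0.429 = -0.887
  x3: GS value = (-8 - (-3)·0.889 - (4)·-0.887 - (4)·-1.982) / (12) = 0.512;  x3 ← (1−ω)·-2.404 + ω·0.512 = 1.445
  x4: GS value = (-4 - (-4)·0.889 - (1)·-0.887 - (-1)·1.445) / (9) = 0.210;  x4 ← (1−ω)·-1.982 + ω·0.210 = 0.911

(0.889, -0.887, 1.445, 0.911)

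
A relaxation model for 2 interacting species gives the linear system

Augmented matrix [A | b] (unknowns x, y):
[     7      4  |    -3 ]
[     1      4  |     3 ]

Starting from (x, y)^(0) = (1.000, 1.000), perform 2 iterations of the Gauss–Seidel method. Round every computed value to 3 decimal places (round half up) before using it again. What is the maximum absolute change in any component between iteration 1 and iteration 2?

0.000

Iteration 1:
  x = (-3 - (4)·1.000) / (7) = -1.000
  y = (3 - (1)·-1.000) / (4) = 1.000
Iteration 2:
  x = (-3 - (4)·1.000) / (7) = -1.000
  y = (3 - (1)·-1.000) / (4) = 1.000
Change: (0.000, 0.000) → max |·| = 0.000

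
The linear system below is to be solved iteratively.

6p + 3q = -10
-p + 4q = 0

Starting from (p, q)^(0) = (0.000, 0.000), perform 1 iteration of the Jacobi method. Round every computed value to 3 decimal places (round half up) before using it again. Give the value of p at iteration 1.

-1.667

Iteration 1:
  p = (-10 - (3)·0.000) / (6) = -1.667
  q = (0 - (-1)·0.000) / (4) = 0.000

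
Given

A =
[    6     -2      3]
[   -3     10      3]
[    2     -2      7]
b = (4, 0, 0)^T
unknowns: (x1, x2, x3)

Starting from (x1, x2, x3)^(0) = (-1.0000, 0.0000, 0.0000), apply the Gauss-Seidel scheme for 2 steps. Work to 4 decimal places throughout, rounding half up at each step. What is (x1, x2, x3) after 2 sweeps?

Iteration 1:
  x1 = (4 - (-2)·0.0000 - (3)·0.0000) / (6) = 0.6667
  x2 = (0 - (-3)·0.6667 - (3)·0.0000) / (10) = 0.2000
  x3 = (0 - (2)·0.6667 - (-2)·0.2000) / (7) = -0.1333
Iteration 2:
  x1 = (4 - (-2)·0.2000 - (3)·-0.1333) / (6) = 0.8000
  x2 = (0 - (-3)·0.8000 - (3)·-0.1333) / (10) = 0.2800
  x3 = (0 - (2)·0.8000 - (-2)·0.2800) / (7) = -0.1486

(0.8000, 0.2800, -0.1486)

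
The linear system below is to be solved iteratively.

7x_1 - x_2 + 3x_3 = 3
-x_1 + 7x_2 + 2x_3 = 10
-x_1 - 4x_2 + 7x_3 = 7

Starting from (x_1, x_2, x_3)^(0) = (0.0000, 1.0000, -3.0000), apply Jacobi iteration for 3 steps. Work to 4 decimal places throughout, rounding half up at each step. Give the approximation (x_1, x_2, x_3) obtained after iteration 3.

Iteration 1:
  x_1 = (3 - (-1)·1.0000 - (3)·-3.0000) / (7) = 1.8571
  x_2 = (10 - (-1)·0.0000 - (2)·-3.0000) / (7) = 2.2857
  x_3 = (7 - (-1)·0.0000 - (-4)·1.0000) / (7) = 1.5714
Iteration 2:
  x_1 = (3 - (-1)·2.2857 - (3)·1.5714) / (7) = 0.0816
  x_2 = (10 - (-1)·1.8571 - (2)·1.5714) / (7) = 1.2449
  x_3 = (7 - (-1)·1.8571 - (-4)·2.2857) / (7) = 2.5714
Iteration 3:
  x_1 = (3 - (-1)·1.2449 - (3)·2.5714) / (7) = -0.4956
  x_2 = (10 - (-1)·0.0816 - (2)·2.5714) / (7) = 0.7055
  x_3 = (7 - (-1)·0.0816 - (-4)·1.2449) / (7) = 1.7230

(-0.4956, 0.7055, 1.7230)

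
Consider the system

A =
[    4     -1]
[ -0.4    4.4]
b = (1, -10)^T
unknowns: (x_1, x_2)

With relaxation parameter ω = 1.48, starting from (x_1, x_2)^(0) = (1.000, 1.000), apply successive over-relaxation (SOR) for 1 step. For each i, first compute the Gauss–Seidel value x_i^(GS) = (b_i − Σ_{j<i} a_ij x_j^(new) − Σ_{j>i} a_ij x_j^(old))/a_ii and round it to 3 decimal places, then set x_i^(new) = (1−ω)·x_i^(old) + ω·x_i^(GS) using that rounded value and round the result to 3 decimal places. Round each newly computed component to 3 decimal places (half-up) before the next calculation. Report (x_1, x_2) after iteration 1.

(0.260, -3.809)

Iteration 1:
  x_1: GS value = (1 - (-1)·1.000) / (4) = 0.500;  x_1 ← (1−ω)·1.000 + ω·0.500 = 0.260
  x_2: GS value = (-10 - (-0.4)·0.260) / (4.4) = -2.249;  x_2 ← (1−ω)·1.000 + ω·-2.249 = -3.809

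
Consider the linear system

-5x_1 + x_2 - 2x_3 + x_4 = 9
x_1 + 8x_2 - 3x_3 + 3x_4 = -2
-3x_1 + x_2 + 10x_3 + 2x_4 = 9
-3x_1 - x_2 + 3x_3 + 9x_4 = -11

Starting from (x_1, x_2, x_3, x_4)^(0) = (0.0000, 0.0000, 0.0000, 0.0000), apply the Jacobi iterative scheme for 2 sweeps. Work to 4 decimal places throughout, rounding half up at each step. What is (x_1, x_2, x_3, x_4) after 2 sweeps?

Iteration 1:
  x_1 = (9 - (1)·0.0000 - (-2)·0.0000 - (1)·0.0000) / (-5) = -1.8000
  x_2 = (-2 - (1)·0.0000 - (-3)·0.0000 - (3)·0.0000) / (8) = -0.2500
  x_3 = (9 - (-3)·0.0000 - (1)·0.0000 - (2)·0.0000) / (10) = 0.9000
  x_4 = (-11 - (-3)·0.0000 - (-1)·0.0000 - (3)·0.0000) / (9) = -1.2222
Iteration 2:
  x_1 = (9 - (1)·-0.2500 - (-2)·0.9000 - (1)·-1.2222) / (-5) = -2.4544
  x_2 = (-2 - (1)·-1.8000 - (-3)·0.9000 - (3)·-1.2222) / (8) = 0.7708
  x_3 = (9 - (-3)·-1.8000 - (1)·-0.2500 - (2)·-1.2222) / (10) = 0.6294
  x_4 = (-11 - (-3)·-1.8000 - (-1)·-0.2500 - (3)·0.9000) / (9) = -2.1500

(-2.4544, 0.7708, 0.6294, -2.1500)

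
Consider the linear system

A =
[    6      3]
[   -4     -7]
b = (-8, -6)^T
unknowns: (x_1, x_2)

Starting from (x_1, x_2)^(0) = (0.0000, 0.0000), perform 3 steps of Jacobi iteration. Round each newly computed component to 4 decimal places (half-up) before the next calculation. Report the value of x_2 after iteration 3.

1.8639

Iteration 1:
  x_1 = (-8 - (3)·0.0000) / (6) = -1.3333
  x_2 = (-6 - (-4)·0.0000) / (-7) = 0.8571
Iteration 2:
  x_1 = (-8 - (3)·0.8571) / (6) = -1.7619
  x_2 = (-6 - (-4)·-1.3333) / (-7) = 1.6190
Iteration 3:
  x_1 = (-8 - (3)·1.6190) / (6) = -2.1428
  x_2 = (-6 - (-4)·-1.7619) / (-7) = 1.8639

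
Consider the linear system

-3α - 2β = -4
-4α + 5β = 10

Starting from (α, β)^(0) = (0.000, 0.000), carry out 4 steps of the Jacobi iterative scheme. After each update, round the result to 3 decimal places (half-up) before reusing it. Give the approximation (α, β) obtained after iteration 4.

(0.000, 1.431)

Iteration 1:
  α = (-4 - (-2)·0.000) / (-3) = 1.333
  β = (10 - (-4)·0.000) / (5) = 2.000
Iteration 2:
  α = (-4 - (-2)·2.000) / (-3) = 0.000
  β = (10 - (-4)·1.333) / (5) = 3.066
Iteration 3:
  α = (-4 - (-2)·3.066) / (-3) = -0.711
  β = (10 - (-4)·0.000) / (5) = 2.000
Iteration 4:
  α = (-4 - (-2)·2.000) / (-3) = 0.000
  β = (10 - (-4)·-0.711) / (5) = 1.431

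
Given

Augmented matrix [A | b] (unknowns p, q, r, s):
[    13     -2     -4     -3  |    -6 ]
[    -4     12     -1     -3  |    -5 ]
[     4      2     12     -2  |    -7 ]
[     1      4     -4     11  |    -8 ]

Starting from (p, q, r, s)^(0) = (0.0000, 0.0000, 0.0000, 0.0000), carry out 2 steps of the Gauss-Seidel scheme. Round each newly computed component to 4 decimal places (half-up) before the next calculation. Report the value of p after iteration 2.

Iteration 1:
  p = (-6 - (-2)·0.0000 - (-4)·0.0000 - (-3)·0.0000) / (13) = -0.4615
  q = (-5 - (-4)·-0.4615 - (-1)·0.0000 - (-3)·0.0000) / (12) = -0.5705
  r = (-7 - (4)·-0.4615 - (2)·-0.5705 - (-2)·0.0000) / (12) = -0.3344
  s = (-8 - (1)·-0.4615 - (4)·-0.5705 - (-4)·-0.3344) / (11) = -0.5995
Iteration 2:
  p = (-6 - (-2)·-0.5705 - (-4)·-0.3344 - (-3)·-0.5995) / (13) = -0.7905
  q = (-5 - (-4)·-0.7905 - (-1)·-0.3344 - (-3)·-0.5995) / (12) = -0.8579
  r = (-7 - (4)·-0.7905 - (2)·-0.8579 - (-2)·-0.5995) / (12) = -0.2768
  s = (-8 - (1)·-0.7905 - (4)·-0.8579 - (-4)·-0.2768) / (11) = -0.4441

-0.7905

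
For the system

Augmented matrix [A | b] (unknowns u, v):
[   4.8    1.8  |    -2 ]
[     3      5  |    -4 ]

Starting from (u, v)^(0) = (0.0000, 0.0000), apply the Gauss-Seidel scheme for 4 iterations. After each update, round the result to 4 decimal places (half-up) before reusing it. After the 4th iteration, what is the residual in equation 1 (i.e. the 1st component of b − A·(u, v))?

Iteration 1:
  u = (-2 - (1.8)·0.0000) / (4.8) = -0.4167
  v = (-4 - (3)·-0.4167) / (5) = -0.5500
Iteration 2:
  u = (-2 - (1.8)·-0.5500) / (4.8) = -0.2104
  v = (-4 - (3)·-0.2104) / (5) = -0.6738
Iteration 3:
  u = (-2 - (1.8)·-0.6738) / (4.8) = -0.1640
  v = (-4 - (3)·-0.1640) / (5) = -0.7016
Iteration 4:
  u = (-2 - (1.8)·-0.7016) / (4.8) = -0.1536
  v = (-4 - (3)·-0.1536) / (5) = -0.7078
Residual b − A·x = (0.0113, -0.0002)

0.0113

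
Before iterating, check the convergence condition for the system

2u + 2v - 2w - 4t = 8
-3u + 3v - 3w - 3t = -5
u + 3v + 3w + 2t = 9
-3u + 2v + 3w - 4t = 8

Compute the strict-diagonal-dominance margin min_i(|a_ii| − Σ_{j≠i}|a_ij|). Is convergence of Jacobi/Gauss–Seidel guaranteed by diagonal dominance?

row 1: |2| − (2+2+4) = -6
row 2: |3| − (3+3+3) = -6
row 3: |3| − (1+3+2) = -3
row 4: |-4| − (3+2+3) = -4
minimum over rows = -6 → not strictly diagonally dominant

-6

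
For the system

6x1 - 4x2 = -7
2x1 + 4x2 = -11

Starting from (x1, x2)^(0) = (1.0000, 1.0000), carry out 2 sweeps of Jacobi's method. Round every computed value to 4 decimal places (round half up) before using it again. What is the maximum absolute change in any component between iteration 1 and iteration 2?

Iteration 1:
  x1 = (-7 - (-4)·1.0000) / (6) = -0.5000
  x2 = (-11 - (2)·1.0000) / (4) = -3.2500
Iteration 2:
  x1 = (-7 - (-4)·-3.2500) / (6) = -3.3333
  x2 = (-11 - (2)·-0.5000) / (4) = -2.5000
Change: (-2.8333, 0.7500) → max |·| = 2.8333

2.8333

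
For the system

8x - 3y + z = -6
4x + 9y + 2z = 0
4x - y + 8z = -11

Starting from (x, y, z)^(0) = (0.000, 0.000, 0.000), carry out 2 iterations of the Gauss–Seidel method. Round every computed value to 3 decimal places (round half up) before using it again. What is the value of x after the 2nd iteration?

Iteration 1:
  x = (-6 - (-3)·0.000 - (1)·0.000) / (8) = -0.750
  y = (0 - (4)·-0.750 - (2)·0.000) / (9) = 0.333
  z = (-11 - (4)·-0.750 - (-1)·0.333) / (8) = -0.958
Iteration 2:
  x = (-6 - (-3)·0.333 - (1)·-0.958) / (8) = -0.505
  y = (0 - (4)·-0.505 - (2)·-0.958) / (9) = 0.437
  z = (-11 - (4)·-0.505 - (-1)·0.437) / (8) = -1.068

-0.505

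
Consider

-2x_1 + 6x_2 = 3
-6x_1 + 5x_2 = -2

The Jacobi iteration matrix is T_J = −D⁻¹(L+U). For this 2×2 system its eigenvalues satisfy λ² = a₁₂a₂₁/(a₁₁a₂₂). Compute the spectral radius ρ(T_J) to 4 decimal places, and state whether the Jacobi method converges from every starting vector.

a₁₂a₂₁/(a₁₁a₂₂) = (6)·(-6) / ((-2)·(5)) = 3.600000
ρ = √|3.600000| = √3.600000 = 1.8974
ρ > 1, so Jacobi diverges

1.8974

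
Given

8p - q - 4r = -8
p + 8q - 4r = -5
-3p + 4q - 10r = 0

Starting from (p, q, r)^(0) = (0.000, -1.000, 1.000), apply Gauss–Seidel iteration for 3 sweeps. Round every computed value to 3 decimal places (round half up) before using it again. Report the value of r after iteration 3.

Iteration 1:
  p = (-8 - (-1)·-1.000 - (-4)·1.000) / (8) = -0.625
  q = (-5 - (1)·-0.625 - (-4)·1.000) / (8) = -0.047
  r = (0 - (-3)·-0.625 - (4)·-0.047) / (-10) = 0.169
Iteration 2:
  p = (-8 - (-1)·-0.047 - (-4)·0.169) / (8) = -0.921
  q = (-5 - (1)·-0.921 - (-4)·0.169) / (8) = -0.425
  r = (0 - (-3)·-0.921 - (4)·-0.425) / (-10) = 0.106
Iteration 3:
  p = (-8 - (-1)·-0.425 - (-4)·0.106) / (8) = -1.000
  q = (-5 - (1)·-1.000 - (-4)·0.106) / (8) = -0.447
  r = (0 - (-3)·-1.000 - (4)·-0.447) / (-10) = 0.121

0.121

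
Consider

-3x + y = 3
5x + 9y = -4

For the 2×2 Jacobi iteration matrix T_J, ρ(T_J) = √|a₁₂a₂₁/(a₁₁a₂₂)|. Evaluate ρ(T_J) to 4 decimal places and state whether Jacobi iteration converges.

0.4303

a₁₂a₂₁/(a₁₁a₂₂) = (1)·(5) / ((-3)·(9)) = -0.185185
ρ = √|-0.185185| = √0.185185 = 0.4303
ρ < 1, so Jacobi converges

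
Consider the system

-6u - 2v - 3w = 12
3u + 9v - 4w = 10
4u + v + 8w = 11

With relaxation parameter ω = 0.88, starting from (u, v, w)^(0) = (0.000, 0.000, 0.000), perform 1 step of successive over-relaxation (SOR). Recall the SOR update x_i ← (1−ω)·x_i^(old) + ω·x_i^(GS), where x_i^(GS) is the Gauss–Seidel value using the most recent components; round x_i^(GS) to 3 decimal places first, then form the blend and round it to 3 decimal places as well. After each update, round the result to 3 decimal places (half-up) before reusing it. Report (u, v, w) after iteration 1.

(-1.760, 1.494, 1.820)

Iteration 1:
  u: GS value = (12 - (-2)·0.000 - (-3)·0.000) / (-6) = -2.000;  u ← (1−ω)·0.000 + ω·-2.000 = -1.760
  v: GS value = (10 - (3)·-1.760 - (-4)·0.000) / (9) = 1.698;  v ← (1−ω)·0.000 + ω·1.698 = 1.494
  w: GS value = (11 - (4)·-1.760 - (1)·1.494) / (8) = 2.068;  w ← (1−ω)·0.000 + ω·2.068 = 1.820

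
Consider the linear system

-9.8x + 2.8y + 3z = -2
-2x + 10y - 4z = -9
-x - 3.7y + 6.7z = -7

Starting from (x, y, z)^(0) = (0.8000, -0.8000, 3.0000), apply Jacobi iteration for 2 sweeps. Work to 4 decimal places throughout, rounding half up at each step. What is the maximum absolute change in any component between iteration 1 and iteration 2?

1.7281

Iteration 1:
  x = (-2 - (2.8)·-0.8000 - (3)·3.0000) / (-9.8) = 0.8939
  y = (-9 - (-2)·0.8000 - (-4)·3.0000) / (10) = 0.4600
  z = (-7 - (-1)·0.8000 - (-3.7)·-0.8000) / (6.7) = -1.3672
Iteration 2:
  x = (-2 - (2.8)·0.4600 - (3)·-1.3672) / (-9.8) = -0.0830
  y = (-9 - (-2)·0.8939 - (-4)·-1.3672) / (10) = -1.2681
  z = (-7 - (-1)·0.8939 - (-3.7)·0.4600) / (6.7) = -0.6573
Change: (-0.9769, -1.7281, 0.7099) → max |·| = 1.7281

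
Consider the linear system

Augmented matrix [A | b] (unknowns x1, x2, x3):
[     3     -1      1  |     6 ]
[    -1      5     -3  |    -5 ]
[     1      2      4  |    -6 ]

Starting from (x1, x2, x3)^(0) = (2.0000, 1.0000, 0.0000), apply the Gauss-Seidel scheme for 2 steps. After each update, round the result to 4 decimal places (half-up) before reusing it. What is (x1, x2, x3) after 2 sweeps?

(2.4278, -1.6045, -1.3047)

Iteration 1:
  x1 = (6 - (-1)·1.0000 - (1)·0.0000) / (3) = 2.3333
  x2 = (-5 - (-1)·2.3333 - (-3)·0.0000) / (5) = -0.5333
  x3 = (-6 - (1)·2.3333 - (2)·-0.5333) / (4) = -1.8167
Iteration 2:
  x1 = (6 - (-1)·-0.5333 - (1)·-1.8167) / (3) = 2.4278
  x2 = (-5 - (-1)·2.4278 - (-3)·-1.8167) / (5) = -1.6045
  x3 = (-6 - (1)·2.4278 - (2)·-1.6045) / (4) = -1.3047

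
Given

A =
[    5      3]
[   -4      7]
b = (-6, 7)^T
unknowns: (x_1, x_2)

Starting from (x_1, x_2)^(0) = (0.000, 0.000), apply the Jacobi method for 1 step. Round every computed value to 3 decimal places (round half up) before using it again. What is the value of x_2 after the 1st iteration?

Iteration 1:
  x_1 = (-6 - (3)·0.000) / (5) = -1.200
  x_2 = (7 - (-4)·0.000) / (7) = 1.000

1.000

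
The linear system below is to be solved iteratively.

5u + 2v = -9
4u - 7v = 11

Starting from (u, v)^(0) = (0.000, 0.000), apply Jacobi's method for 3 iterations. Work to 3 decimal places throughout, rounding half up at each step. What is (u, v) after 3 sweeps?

(-0.760, -2.241)

Iteration 1:
  u = (-9 - (2)·0.000) / (5) = -1.800
  v = (11 - (4)·0.000) / (-7) = -1.571
Iteration 2:
  u = (-9 - (2)·-1.571) / (5) = -1.172
  v = (11 - (4)·-1.800) / (-7) = -2.600
Iteration 3:
  u = (-9 - (2)·-2.600) / (5) = -0.760
  v = (11 - (4)·-1.172) / (-7) = -2.241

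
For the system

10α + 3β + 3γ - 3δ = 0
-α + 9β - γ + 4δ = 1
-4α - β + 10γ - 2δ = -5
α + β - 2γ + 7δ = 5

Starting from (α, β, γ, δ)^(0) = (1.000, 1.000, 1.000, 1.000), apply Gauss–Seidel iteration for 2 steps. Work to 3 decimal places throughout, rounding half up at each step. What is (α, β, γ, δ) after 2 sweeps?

Iteration 1:
  α = (0 - (3)·1.000 - (3)·1.000 - (-3)·1.000) / (10) = -0.300
  β = (1 - (-1)·-0.300 - (-1)·1.000 - (4)·1.000) / (9) = -0.256
  γ = (-5 - (-4)·-0.300 - (-1)·-0.256 - (-2)·1.000) / (10) = -0.446
  δ = (5 - (1)·-0.300 - (1)·-0.256 - (-2)·-0.446) / (7) = 0.666
Iteration 2:
  α = (0 - (3)·-0.256 - (3)·-0.446 - (-3)·0.666) / (10) = 0.410
  β = (1 - (-1)·0.410 - (-1)·-0.446 - (4)·0.666) / (9) = -0.189
  γ = (-5 - (-4)·0.410 - (-1)·-0.189 - (-2)·0.666) / (10) = -0.222
  δ = (5 - (1)·0.410 - (1)·-0.189 - (-2)·-0.222) / (7) = 0.619

(0.410, -0.189, -0.222, 0.619)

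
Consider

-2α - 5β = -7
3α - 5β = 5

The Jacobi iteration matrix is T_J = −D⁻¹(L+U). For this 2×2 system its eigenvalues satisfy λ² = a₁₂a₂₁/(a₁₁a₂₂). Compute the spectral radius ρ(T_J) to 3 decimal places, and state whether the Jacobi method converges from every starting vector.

a₁₂a₂₁/(a₁₁a₂₂) = (-5)·(3) / ((-2)·(-5)) = -1.500000
ρ = √|-1.500000| = √1.500000 = 1.225
ρ > 1, so Jacobi diverges

1.225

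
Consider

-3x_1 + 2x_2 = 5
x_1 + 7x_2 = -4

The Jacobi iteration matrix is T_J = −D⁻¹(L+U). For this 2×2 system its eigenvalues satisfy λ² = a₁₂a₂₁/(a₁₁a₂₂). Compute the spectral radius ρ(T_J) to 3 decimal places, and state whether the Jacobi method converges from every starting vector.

a₁₂a₂₁/(a₁₁a₂₂) = (2)·(1) / ((-3)·(7)) = -0.095238
ρ = √|-0.095238| = √0.095238 = 0.309
ρ < 1, so Jacobi converges

0.309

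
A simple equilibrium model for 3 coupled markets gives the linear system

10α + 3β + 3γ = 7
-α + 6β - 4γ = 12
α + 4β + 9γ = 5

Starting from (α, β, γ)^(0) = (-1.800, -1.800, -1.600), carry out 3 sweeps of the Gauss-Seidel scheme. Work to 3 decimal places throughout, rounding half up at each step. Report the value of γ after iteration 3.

Iteration 1:
  α = (7 - (3)·-1.800 - (3)·-1.600) / (10) = 1.720
  β = (12 - (-1)·1.720 - (-4)·-1.600) / (6) = 1.220
  γ = (5 - (1)·1.720 - (4)·1.220) / (9) = -0.178
Iteration 2:
  α = (7 - (3)·1.220 - (3)·-0.178) / (10) = 0.387
  β = (12 - (-1)·0.387 - (-4)·-0.178) / (6) = 1.946
  γ = (5 - (1)·0.387 - (4)·1.946) / (9) = -0.352
Iteration 3:
  α = (7 - (3)·1.946 - (3)·-0.352) / (10) = 0.222
  β = (12 - (-1)·0.222 - (-4)·-0.352) / (6) = 1.802
  γ = (5 - (1)·0.222 - (4)·1.802) / (9) = -0.270

-0.270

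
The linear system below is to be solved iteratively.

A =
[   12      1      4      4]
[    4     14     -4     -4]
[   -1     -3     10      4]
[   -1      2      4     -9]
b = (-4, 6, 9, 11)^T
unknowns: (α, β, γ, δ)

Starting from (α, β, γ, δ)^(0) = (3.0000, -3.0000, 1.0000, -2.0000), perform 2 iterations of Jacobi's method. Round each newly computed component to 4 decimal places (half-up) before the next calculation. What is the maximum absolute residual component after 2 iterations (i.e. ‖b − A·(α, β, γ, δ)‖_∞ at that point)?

Iteration 1:
  α = (-4 - (1)·-3.0000 - (4)·1.0000 - (4)·-2.0000) / (12) = 0.2500
  β = (6 - (4)·3.0000 - (-4)·1.0000 - (-4)·-2.0000) / (14) = -0.7143
  γ = (9 - (-1)·3.0000 - (-3)·-3.0000 - (4)·-2.0000) / (10) = 1.1000
  δ = (11 - (-1)·3.0000 - (2)·-3.0000 - (4)·1.0000) / (-9) = -1.7778
Iteration 2:
  α = (-4 - (1)·-0.7143 - (4)·1.1000 - (4)·-1.7778) / (12) = -0.0479
  β = (6 - (4)·0.2500 - (-4)·1.1000 - (-4)·-1.7778) / (14) = 0.1635
  γ = (9 - (-1)·0.2500 - (-3)·-0.7143 - (4)·-1.7778) / (10) = 1.4218
  δ = (11 - (-1)·0.2500 - (2)·-0.7143 - (4)·1.1000) / (-9) = -0.9198
Residual b − A·x = (-5.5967, 5.9106, -1.0962, -3.3403); ∞-norm = 5.9106

5.9106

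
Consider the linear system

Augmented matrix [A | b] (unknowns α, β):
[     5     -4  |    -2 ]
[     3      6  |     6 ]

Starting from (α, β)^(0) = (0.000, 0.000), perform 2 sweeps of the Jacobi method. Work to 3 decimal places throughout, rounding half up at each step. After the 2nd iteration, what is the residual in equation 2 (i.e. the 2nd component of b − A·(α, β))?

Iteration 1:
  α = (-2 - (-4)·0.000) / (5) = -0.400
  β = (6 - (3)·0.000) / (6) = 1.000
Iteration 2:
  α = (-2 - (-4)·1.000) / (5) = 0.400
  β = (6 - (3)·-0.400) / (6) = 1.200
Residual b − A·x = (0.800, -2.400)

-2.400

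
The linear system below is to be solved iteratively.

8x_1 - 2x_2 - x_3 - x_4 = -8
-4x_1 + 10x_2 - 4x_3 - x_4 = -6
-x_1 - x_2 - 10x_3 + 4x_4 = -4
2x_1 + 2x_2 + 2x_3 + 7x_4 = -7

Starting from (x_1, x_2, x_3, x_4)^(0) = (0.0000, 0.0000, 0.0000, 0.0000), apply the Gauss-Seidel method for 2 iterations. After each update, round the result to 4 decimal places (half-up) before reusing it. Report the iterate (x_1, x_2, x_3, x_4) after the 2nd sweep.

(-1.2500, -0.9200, 0.3770, -0.4877)

Iteration 1:
  x_1 = (-8 - (-2)·0.0000 - (-1)·0.0000 - (-1)·0.0000) / (8) = -1.0000
  x_2 = (-6 - (-4)·-1.0000 - (-4)·0.0000 - (-1)·0.0000) / (10) = -1.0000
  x_3 = (-4 - (-1)·-1.0000 - (-1)·-1.0000 - (4)·0.0000) / (-10) = 0.6000
  x_4 = (-7 - (2)·-1.0000 - (2)·-1.0000 - (2)·0.6000) / (7) = -0.6000
Iteration 2:
  x_1 = (-8 - (-2)·-1.0000 - (-1)·0.6000 - (-1)·-0.6000) / (8) = -1.2500
  x_2 = (-6 - (-4)·-1.2500 - (-4)·0.6000 - (-1)·-0.6000) / (10) = -0.9200
  x_3 = (-4 - (-1)·-1.2500 - (-1)·-0.9200 - (4)·-0.6000) / (-10) = 0.3770
  x_4 = (-7 - (2)·-1.2500 - (2)·-0.9200 - (2)·0.3770) / (7) = -0.4877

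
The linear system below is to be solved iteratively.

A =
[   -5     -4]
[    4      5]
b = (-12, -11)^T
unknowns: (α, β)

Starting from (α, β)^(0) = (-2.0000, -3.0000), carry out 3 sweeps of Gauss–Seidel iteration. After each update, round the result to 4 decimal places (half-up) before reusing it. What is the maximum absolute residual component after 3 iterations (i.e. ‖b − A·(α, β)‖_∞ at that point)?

4.9807

Iteration 1:
  α = (-12 - (-4)·-3.0000) / (-5) = 4.8000
  β = (-11 - (4)·4.8000) / (5) = -6.0400
Iteration 2:
  α = (-12 - (-4)·-6.0400) / (-5) = 7.2320
  β = (-11 - (4)·7.2320) / (5) = -7.9856
Iteration 3:
  α = (-12 - (-4)·-7.9856) / (-5) = 8.7885
  β = (-11 - (4)·8.7885) / (5) = -9.2308
Residual b − A·x = (-4.9807, 0.0000); ∞-norm = 4.9807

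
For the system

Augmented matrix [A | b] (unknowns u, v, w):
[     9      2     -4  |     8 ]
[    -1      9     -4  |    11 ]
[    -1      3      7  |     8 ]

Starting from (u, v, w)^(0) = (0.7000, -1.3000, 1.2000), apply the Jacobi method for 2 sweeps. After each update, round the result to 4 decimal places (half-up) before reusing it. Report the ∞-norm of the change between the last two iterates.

1.1984

Iteration 1:
  u = (8 - (2)·-1.3000 - (-4)·1.2000) / (9) = 1.7111
  v = (11 - (-1)·0.7000 - (-4)·1.2000) / (9) = 1.8333
  w = (8 - (-1)·0.7000 - (3)·-1.3000) / (7) = 1.8000
Iteration 2:
  u = (8 - (2)·1.8333 - (-4)·1.8000) / (9) = 1.2815
  v = (11 - (-1)·1.7111 - (-4)·1.8000) / (9) = 2.2123
  w = (8 - (-1)·1.7111 - (3)·1.8333) / (7) = 0.6016
Change: (-0.4296, 0.3790, -1.1984) → max |·| = 1.1984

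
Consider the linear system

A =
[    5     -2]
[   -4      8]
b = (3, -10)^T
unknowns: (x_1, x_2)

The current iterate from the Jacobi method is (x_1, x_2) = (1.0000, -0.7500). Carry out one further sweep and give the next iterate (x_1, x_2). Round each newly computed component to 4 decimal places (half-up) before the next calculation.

(0.3000, -0.7500)

One sweep:
  x_1 = (3 - (-2)·-0.7500) / (5) = 0.3000
  x_2 = (-10 - (-4)·1.0000) / (8) = -0.7500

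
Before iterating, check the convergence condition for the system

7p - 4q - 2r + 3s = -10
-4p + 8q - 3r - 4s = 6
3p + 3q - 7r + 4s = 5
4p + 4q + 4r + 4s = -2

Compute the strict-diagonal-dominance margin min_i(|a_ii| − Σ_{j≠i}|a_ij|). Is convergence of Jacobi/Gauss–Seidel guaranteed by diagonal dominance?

row 1: |7| − (4+2+3) = -2
row 2: |8| − (4+3+4) = -3
row 3: |-7| − (3+3+4) = -3
row 4: |4| − (4+4+4) = -8
minimum over rows = -8 → not strictly diagonally dominant

-8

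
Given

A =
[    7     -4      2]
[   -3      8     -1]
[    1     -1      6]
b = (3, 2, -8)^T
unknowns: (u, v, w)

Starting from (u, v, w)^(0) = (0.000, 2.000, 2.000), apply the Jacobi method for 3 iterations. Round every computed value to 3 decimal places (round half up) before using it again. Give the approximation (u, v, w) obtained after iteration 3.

Iteration 1:
  u = (3 - (-4)·2.000 - (2)·2.000) / (7) = 1.000
  v = (2 - (-3)·0.000 - (-1)·2.000) / (8) = 0.500
  w = (-8 - (1)·0.000 - (-1)·2.000) / (6) = -1.000
Iteration 2:
  u = (3 - (-4)·0.500 - (2)·-1.000) / (7) = 1.000
  v = (2 - (-3)·1.000 - (-1)·-1.000) / (8) = 0.500
  w = (-8 - (1)·1.000 - (-1)·0.500) / (6) = -1.417
Iteration 3:
  u = (3 - (-4)·0.500 - (2)·-1.417) / (7) = 1.119
  v = (2 - (-3)·1.000 - (-1)·-1.417) / (8) = 0.448
  w = (-8 - (1)·1.000 - (-1)·0.500) / (6) = -1.417

(1.119, 0.448, -1.417)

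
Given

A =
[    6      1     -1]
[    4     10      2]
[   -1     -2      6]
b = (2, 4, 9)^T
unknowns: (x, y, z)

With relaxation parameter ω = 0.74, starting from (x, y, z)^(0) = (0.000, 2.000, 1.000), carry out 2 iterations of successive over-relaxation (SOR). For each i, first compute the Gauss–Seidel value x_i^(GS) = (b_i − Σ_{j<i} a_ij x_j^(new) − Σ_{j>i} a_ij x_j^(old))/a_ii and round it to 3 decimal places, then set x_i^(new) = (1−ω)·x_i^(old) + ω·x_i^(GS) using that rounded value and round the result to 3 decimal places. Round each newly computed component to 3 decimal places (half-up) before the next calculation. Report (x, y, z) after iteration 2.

(0.391, 0.116, 1.588)

Iteration 1:
  x: GS value = (2 - (1)·2.000 - (-1)·1.000) / (6) = 0.167;  x ← (1−ω)·0.000 + ω·0.167 = 0.124
  y: GS value = (4 - (4)·0.124 - (2)·1.000) / (10) = 0.150;  y ← (1−ω)·2.000 + ω·0.150 = 0.631
  z: GS value = (9 - (-1)·0.124 - (-2)·0.631) / (6) = 1.731;  z ← (1−ω)·1.000 + ω·1.731 = 1.541
Iteration 2:
  x: GS value = (2 - (1)·0.631 - (-1)·1.541) / (6) = 0.485;  x ← (1−ω)·0.124 + ω·0.485 = 0.391
  y: GS value = (4 - (4)·0.391 - (2)·1.541) / (10) = -0.065;  y ← (1−ω)·0.631 + ω·-0.065 = 0.116
  z: GS value = (9 - (-1)·0.391 - (-2)·0.116) / (6) = 1.604;  z ← (1−ω)·1.541 + ω·1.604 = 1.588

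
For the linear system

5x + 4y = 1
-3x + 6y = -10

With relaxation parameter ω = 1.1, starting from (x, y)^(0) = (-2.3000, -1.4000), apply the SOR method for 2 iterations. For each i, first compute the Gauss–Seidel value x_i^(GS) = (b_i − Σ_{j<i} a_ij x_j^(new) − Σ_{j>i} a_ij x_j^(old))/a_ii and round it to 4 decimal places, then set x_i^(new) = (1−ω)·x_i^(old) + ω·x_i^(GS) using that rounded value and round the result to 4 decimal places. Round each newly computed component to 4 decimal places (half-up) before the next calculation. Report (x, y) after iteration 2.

(0.7279, -1.3561)

Iteration 1:
  x: GS value = (1 - (4)·-1.4000) / (5) = 1.3200;  x ← (1−ω)·-2.3000 + ω·1.3200 = 1.6820
  y: GS value = (-10 - (-3)·1.6820) / (6) = -0.8257;  y ← (1−ω)·-1.4000 + ω·-0.8257 = -0.7683
Iteration 2:
  x: GS value = (1 - (4)·-0.7683) / (5) = 0.8146;  x ← (1−ω)·1.6820 + ω·0.8146 = 0.7279
  y: GS value = (-10 - (-3)·0.7279) / (6) = -1.3027;  y ← (1−ω)·-0.7683 + ω·-1.3027 = -1.3561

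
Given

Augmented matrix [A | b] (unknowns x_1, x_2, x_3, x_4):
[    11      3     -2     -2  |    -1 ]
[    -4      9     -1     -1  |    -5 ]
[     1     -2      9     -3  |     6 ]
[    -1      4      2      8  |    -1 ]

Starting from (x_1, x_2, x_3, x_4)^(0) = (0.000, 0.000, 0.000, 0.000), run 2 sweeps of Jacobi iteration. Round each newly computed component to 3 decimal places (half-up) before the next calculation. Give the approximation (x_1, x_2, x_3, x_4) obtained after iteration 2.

(0.159, -0.536, 0.512, -0.025)

Iteration 1:
  x_1 = (-1 - (3)·0.000 - (-2)·0.000 - (-2)·0.000) / (11) = -0.091
  x_2 = (-5 - (-4)·0.000 - (-1)·0.000 - (-1)·0.000) / (9) = -0.556
  x_3 = (6 - (1)·0.000 - (-2)·0.000 - (-3)·0.000) / (9) = 0.667
  x_4 = (-1 - (-1)·0.000 - (4)·0.000 - (2)·0.000) / (8) = -0.125
Iteration 2:
  x_1 = (-1 - (3)·-0.556 - (-2)·0.667 - (-2)·-0.125) / (11) = 0.159
  x_2 = (-5 - (-4)·-0.091 - (-1)·0.667 - (-1)·-0.125) / (9) = -0.536
  x_3 = (6 - (1)·-0.091 - (-2)·-0.556 - (-3)·-0.125) / (9) = 0.512
  x_4 = (-1 - (-1)·-0.091 - (4)·-0.556 - (2)·0.667) / (8) = -0.025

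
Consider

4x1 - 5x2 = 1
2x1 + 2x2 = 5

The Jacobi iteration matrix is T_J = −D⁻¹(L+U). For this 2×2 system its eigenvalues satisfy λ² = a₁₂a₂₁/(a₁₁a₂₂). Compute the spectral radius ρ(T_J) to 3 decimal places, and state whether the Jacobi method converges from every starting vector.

1.118

a₁₂a₂₁/(a₁₁a₂₂) = (-5)·(2) / ((4)·(2)) = -1.250000
ρ = √|-1.250000| = √1.250000 = 1.118
ρ > 1, so Jacobi diverges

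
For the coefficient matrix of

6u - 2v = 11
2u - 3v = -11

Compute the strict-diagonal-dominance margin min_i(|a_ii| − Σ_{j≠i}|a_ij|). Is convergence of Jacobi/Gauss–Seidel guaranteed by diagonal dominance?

row 1: |6| − (2) = 4
row 2: |-3| − (2) = 1
minimum over rows = 1 → strictly diagonally dominant (convergence guaranteed)

1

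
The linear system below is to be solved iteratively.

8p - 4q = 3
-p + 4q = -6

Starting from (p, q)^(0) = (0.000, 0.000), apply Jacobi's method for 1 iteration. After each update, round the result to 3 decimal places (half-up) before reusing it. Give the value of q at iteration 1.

-1.500

Iteration 1:
  p = (3 - (-4)·0.000) / (8) = 0.375
  q = (-6 - (-1)·0.000) / (4) = -1.500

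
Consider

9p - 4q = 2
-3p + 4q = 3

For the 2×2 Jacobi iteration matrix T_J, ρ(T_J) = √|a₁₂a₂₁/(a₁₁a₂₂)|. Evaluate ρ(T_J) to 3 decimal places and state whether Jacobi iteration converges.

0.577

a₁₂a₂₁/(a₁₁a₂₂) = (-4)·(-3) / ((9)·(4)) = 0.333333
ρ = √|0.333333| = √0.333333 = 0.577
ρ < 1, so Jacobi converges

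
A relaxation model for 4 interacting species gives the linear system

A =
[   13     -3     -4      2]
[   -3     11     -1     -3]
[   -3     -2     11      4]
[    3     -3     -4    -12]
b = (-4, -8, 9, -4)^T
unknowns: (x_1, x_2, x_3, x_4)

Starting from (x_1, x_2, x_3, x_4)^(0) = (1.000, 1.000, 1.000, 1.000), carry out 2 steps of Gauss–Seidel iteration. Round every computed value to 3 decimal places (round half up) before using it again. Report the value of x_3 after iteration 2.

Iteration 1:
  x_1 = (-4 - (-3)·1.000 - (-4)·1.000 - (2)·1.000) / (13) = 0.077
  x_2 = (-8 - (-3)·0.077 - (-1)·1.000 - (-3)·1.000) / (11) = -0.343
  x_3 = (9 - (-3)·0.077 - (-2)·-0.343 - (4)·1.000) / (11) = 0.413
  x_4 = (-4 - (3)·0.077 - (-3)·-0.343 - (-4)·0.413) / (-12) = 0.301
Iteration 2:
  x_1 = (-4 - (-3)·-0.343 - (-4)·0.413 - (2)·0.301) / (13) = -0.306
  x_2 = (-8 - (-3)·-0.306 - (-1)·0.413 - (-3)·0.301) / (11) = -0.691
  x_3 = (9 - (-3)·-0.306 - (-2)·-0.691 - (4)·0.301) / (11) = 0.500
  x_4 = (-4 - (3)·-0.306 - (-3)·-0.691 - (-4)·0.500) / (-12) = 0.263

0.500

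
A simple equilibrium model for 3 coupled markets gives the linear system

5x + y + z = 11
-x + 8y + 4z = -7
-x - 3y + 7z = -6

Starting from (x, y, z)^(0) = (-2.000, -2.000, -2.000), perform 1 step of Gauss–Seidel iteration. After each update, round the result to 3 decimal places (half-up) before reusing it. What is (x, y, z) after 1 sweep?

(3.000, 0.500, -0.214)

Iteration 1:
  x = (11 - (1)·-2.000 - (1)·-2.000) / (5) = 3.000
  y = (-7 - (-1)·3.000 - (4)·-2.000) / (8) = 0.500
  z = (-6 - (-1)·3.000 - (-3)·0.500) / (7) = -0.214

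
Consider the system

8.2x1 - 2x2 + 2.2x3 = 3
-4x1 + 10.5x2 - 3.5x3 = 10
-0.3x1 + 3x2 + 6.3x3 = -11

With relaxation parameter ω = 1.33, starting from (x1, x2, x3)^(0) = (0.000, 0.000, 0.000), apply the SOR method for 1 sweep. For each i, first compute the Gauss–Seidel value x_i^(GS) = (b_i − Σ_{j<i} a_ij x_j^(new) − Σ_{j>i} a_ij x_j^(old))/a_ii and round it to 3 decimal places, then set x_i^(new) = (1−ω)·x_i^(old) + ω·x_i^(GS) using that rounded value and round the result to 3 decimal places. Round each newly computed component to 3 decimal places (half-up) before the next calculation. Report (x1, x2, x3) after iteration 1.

Iteration 1:
  x1: GS value = (3 - (-2)·0.000 - (2.2)·0.000) / (8.2) = 0.366;  x1 ← (1−ω)·0.000 + ω·0.366 = 0.487
  x2: GS value = (10 - (-4)·0.487 - (-3.5)·0.000) / (10.5) = 1.138;  x2 ← (1−ω)·0.000 + ω·1.138 = 1.514
  x3: GS value = (-11 - (-0.3)·0.487 - (3)·1.514) / (6.3) = -2.444;  x3 ← (1−ω)·0.000 + ω·-2.444 = -3.251

(0.487, 1.514, -3.251)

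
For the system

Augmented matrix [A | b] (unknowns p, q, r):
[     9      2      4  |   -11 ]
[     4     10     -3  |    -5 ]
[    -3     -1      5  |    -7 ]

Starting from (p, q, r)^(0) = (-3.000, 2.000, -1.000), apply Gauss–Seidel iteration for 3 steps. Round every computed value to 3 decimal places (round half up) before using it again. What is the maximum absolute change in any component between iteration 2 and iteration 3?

Iteration 1:
  p = (-11 - (2)·2.000 - (4)·-1.000) / (9) = -1.222
  q = (-5 - (4)·-1.222 - (-3)·-1.000) / (10) = -0.311
  r = (-7 - (-3)·-1.222 - (-1)·-0.311) / (5) = -2.195
Iteration 2:
  p = (-11 - (2)·-0.311 - (4)·-2.195) / (9) = -0.178
  q = (-5 - (4)·-0.178 - (-3)·-2.195) / (10) = -1.087
  r = (-7 - (-3)·-0.178 - (-1)·-1.087) / (5) = -1.724
Iteration 3:
  p = (-11 - (2)·-1.087 - (4)·-1.724) / (9) = -0.214
  q = (-5 - (4)·-0.214 - (-3)·-1.724) / (10) = -0.932
  r = (-7 - (-3)·-0.214 - (-1)·-0.932) / (5) = -1.715
Change: (-0.036, 0.155, 0.009) → max |·| = 0.155

0.155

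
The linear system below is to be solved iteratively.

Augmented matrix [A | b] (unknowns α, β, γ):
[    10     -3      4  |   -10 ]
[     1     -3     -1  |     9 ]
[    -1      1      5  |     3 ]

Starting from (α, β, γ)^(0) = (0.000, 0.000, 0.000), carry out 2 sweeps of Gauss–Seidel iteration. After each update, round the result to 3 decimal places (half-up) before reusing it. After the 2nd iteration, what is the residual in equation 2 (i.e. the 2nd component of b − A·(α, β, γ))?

Iteration 1:
  α = (-10 - (-3)·0.000 - (4)·0.000) / (10) = -1.000
  β = (9 - (1)·-1.000 - (-1)·0.000) / (-3) = -3.333
  γ = (3 - (-1)·-1.000 - (1)·-3.333) / (5) = 1.067
Iteration 2:
  α = (-10 - (-3)·-3.333 - (4)·1.067) / (10) = -2.427
  β = (9 - (1)·-2.427 - (-1)·1.067) / (-3) = -4.165
  γ = (3 - (-1)·-2.427 - (1)·-4.165) / (5) = 0.948
Residual b − A·x = (-2.017, -0.120, -0.002)

-0.120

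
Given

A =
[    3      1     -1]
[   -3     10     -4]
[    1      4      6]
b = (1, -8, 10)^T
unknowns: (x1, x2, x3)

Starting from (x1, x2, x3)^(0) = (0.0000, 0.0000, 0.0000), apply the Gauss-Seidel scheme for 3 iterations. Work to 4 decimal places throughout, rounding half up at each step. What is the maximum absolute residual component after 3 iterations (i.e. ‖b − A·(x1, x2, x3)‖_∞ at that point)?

Iteration 1:
  x1 = (1 - (1)·0.0000 - (-1)·0.0000) / (3) = 0.3333
  x2 = (-8 - (-3)·0.3333 - (-4)·0.0000) / (10) = -0.7000
  x3 = (10 - (1)·0.3333 - (4)·-0.7000) / (6) = 2.0778
Iteration 2:
  x1 = (1 - (1)·-0.7000 - (-1)·2.0778) / (3) = 1.2593
  x2 = (-8 - (-3)·1.2593 - (-4)·2.0778) / (10) = 0.4089
  x3 = (10 - (1)·1.2593 - (4)·0.4089) / (6) = 1.1842
Iteration 3:
  x1 = (1 - (1)·0.4089 - (-1)·1.1842) / (3) = 0.5918
  x2 = (-8 - (-3)·0.5918 - (-4)·1.1842) / (10) = -0.1488
  x3 = (10 - (1)·0.5918 - (4)·-0.1488) / (6) = 1.6672
Residual b − A·x = (1.0406, 1.9322, 0.0002); ∞-norm = 1.9322

1.9322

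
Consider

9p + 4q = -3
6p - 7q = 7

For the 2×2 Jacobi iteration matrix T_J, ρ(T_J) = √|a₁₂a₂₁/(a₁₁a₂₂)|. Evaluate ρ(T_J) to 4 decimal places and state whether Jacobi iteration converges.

0.6172

a₁₂a₂₁/(a₁₁a₂₂) = (4)·(6) / ((9)·(-7)) = -0.380952
ρ = √|-0.380952| = √0.380952 = 0.6172
ρ < 1, so Jacobi converges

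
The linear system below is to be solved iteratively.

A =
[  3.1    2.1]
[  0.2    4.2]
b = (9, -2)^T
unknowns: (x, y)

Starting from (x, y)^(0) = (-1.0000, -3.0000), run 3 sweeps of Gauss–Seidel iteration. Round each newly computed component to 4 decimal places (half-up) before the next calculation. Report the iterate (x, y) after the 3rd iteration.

Iteration 1:
  x = (9 - (2.1)·-3.0000) / (3.1) = 4.9355
  y = (-2 - (0.2)·4.9355) / (4.2) = -0.7112
Iteration 2:
  x = (9 - (2.1)·-0.7112) / (3.1) = 3.3850
  y = (-2 - (0.2)·3.3850) / (4.2) = -0.6374
Iteration 3:
  x = (9 - (2.1)·-0.6374) / (3.1) = 3.3350
  y = (-2 - (0.2)·3.3350) / (4.2) = -0.6350

(3.3350, -0.6350)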